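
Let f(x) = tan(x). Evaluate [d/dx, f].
\frac{1}{\cos^{2}{\left(x \right)}}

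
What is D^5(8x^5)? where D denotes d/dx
960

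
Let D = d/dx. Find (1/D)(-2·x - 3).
- x^{2} - 3 x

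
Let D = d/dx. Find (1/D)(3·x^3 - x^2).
\frac{3 x^{4}}{4} - \frac{x^{3}}{3}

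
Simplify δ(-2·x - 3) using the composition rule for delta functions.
\frac{\delta(x + 3/2)}{2}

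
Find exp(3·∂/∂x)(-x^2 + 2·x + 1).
- x^{2} - 4 x - 2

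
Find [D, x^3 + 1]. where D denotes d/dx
3 x^{2}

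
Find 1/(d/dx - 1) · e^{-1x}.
- \frac{e^{- x}}{2}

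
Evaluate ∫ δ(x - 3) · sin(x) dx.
\sin{\left(3 \right)}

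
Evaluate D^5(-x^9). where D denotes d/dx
- 15120 x^{4}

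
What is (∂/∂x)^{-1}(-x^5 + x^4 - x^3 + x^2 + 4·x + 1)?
- \frac{x^{6}}{6} + \frac{x^{5}}{5} - \frac{x^{4}}{4} + \frac{x^{3}}{3} + 2 x^{2} + x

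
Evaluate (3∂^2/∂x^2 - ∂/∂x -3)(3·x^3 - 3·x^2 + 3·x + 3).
- 9 x^{3} + 51 x - 30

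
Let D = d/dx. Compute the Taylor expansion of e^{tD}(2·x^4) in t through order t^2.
2 x^{2} \left(6 t^{2} + 4 t x + x^{2}\right)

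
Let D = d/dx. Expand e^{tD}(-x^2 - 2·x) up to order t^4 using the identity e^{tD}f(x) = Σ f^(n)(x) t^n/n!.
- t^{2} - 2 t \left(x + 1\right) - x^{2} - 2 x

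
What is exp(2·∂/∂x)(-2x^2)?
- 2 x^{2} - 8 x - 8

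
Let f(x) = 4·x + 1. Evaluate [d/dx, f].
4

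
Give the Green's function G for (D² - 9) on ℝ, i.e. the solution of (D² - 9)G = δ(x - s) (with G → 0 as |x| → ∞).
-\frac{e^{-3|x-s|}}{6}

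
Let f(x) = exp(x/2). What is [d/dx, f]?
\frac{e^{\frac{x}{2}}}{2}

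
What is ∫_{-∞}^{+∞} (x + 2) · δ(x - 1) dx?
3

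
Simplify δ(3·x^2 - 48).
\frac{\delta(x - 4) + \delta(x + 4)}{24}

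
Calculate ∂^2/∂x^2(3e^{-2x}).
12 e^{- 2 x}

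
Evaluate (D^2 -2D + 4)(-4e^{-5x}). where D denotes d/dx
- 156 e^{- 5 x}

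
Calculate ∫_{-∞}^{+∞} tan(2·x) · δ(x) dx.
0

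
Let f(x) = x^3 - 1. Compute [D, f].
3 x^{2}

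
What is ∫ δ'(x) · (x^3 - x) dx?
1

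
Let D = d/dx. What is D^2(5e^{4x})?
80 e^{4 x}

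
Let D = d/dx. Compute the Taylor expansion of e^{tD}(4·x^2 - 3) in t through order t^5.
4 t^{2} + 8 t x + 4 x^{2} - 3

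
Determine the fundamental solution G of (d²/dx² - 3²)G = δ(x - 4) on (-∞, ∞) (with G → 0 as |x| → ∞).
-\frac{e^{-3|x - 4|}}{6}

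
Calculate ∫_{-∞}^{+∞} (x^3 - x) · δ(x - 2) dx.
6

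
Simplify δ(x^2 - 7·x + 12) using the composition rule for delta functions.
\frac{\delta(x - 3) + \delta(x - 4)}{1}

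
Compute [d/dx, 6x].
6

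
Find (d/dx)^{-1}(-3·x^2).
- x^{3}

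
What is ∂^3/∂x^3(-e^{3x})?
- 27 e^{3 x}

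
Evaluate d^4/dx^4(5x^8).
8400 x^{4}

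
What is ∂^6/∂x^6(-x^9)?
- 60480 x^{3}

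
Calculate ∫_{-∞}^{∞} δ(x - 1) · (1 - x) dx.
0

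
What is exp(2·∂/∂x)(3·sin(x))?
3 \sin{\left(x + 2 \right)}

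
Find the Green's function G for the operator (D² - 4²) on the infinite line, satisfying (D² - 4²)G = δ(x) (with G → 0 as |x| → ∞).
-\frac{e^{-4|x|}}{8}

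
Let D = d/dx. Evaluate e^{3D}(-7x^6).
- 7 x^{6} - 126 x^{5} - 945 x^{4} - 3780 x^{3} - 8505 x^{2} - 10206 x - 5103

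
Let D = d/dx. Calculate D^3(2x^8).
672 x^{5}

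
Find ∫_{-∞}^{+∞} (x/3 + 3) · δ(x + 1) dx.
\frac{8}{3}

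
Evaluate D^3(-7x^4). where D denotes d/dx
- 168 x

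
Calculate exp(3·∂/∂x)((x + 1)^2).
x^{2} + 8 x + 16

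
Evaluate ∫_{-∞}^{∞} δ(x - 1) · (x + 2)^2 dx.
9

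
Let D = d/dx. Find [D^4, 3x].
12D^{3}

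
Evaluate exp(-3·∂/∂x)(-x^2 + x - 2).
- x^{2} + 7 x - 14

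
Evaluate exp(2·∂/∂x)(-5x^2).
- 5 x^{2} - 20 x - 20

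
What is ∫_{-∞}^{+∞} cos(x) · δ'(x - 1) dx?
\sin{\left(1 \right)}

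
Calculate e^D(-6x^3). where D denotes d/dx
- 6 x^{3} - 18 x^{2} - 18 x - 6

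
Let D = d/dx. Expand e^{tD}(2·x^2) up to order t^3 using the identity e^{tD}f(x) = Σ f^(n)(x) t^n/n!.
2 t^{2} + 4 t x + 2 x^{2}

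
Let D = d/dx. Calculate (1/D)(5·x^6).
\frac{5 x^{7}}{7}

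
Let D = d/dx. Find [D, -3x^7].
- 21 x^{6}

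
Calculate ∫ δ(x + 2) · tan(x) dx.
- \tan{\left(2 \right)}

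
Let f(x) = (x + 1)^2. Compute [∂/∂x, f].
2 x + 2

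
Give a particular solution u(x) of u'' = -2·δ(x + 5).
-|x + 5|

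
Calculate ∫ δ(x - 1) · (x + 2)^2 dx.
9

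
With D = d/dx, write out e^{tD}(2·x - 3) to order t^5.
2 t + 2 x - 3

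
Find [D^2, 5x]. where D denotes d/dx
10D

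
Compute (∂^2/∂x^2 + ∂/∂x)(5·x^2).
10 x + 10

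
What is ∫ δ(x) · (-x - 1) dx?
-1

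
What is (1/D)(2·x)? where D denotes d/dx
x^{2}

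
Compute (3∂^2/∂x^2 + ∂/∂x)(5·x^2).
10 x + 30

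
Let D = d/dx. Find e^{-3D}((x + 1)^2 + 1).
x^{2} - 4 x + 5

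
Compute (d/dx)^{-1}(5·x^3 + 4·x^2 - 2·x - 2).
\frac{5 x^{4}}{4} + \frac{4 x^{3}}{3} - x^{2} - 2 x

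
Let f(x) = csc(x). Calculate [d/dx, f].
- \cot{\left(x \right)} \csc{\left(x \right)}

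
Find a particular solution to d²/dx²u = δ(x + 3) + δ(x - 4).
\frac{|x + 3|}{2} + \frac{|x - 4|}{2}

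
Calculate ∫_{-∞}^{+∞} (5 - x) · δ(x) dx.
5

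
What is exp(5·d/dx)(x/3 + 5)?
\frac{x}{3} + \frac{20}{3}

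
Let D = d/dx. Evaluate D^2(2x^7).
84 x^{5}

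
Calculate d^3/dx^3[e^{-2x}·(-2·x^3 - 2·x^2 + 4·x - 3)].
4 \left(4 x^{3} - 14 x^{2} - 2 x + 21\right) e^{- 2 x}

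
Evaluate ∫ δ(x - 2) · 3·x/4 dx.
\frac{3}{2}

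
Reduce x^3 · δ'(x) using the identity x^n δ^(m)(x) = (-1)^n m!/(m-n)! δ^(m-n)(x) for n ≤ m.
0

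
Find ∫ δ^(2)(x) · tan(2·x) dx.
0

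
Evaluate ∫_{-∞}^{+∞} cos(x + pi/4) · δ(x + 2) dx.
\sin{\left(\frac{\pi}{4} + 2 \right)}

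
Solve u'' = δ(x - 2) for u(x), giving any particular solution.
\frac{|x - 2|}{2}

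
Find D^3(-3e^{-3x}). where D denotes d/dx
81 e^{- 3 x}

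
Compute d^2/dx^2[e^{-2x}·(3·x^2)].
6 \left(2 x^{2} - 4 x + 1\right) e^{- 2 x}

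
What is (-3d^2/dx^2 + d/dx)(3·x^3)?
9 x \left(x - 6\right)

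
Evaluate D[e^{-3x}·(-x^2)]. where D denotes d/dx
x \left(3 x - 2\right) e^{- 3 x}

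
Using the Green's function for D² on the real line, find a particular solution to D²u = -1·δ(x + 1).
-\frac{|x + 1|}{2}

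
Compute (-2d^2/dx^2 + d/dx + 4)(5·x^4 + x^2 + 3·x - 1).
20 x^{4} + 20 x^{3} - 116 x^{2} + 14 x - 5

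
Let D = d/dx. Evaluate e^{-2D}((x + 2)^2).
x^{2}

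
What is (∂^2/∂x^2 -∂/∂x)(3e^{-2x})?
18 e^{- 2 x}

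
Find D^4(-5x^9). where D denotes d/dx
- 15120 x^{5}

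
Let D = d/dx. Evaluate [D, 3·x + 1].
3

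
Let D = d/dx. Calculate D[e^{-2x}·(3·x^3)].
x^{2} \left(9 - 6 x\right) e^{- 2 x}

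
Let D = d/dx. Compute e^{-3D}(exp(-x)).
e^{3 - x}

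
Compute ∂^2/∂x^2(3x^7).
126 x^{5}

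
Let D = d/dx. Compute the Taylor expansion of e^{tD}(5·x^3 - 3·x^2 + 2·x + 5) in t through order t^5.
5 t^{3} + t^{2} \left(15 x - 3\right) + t \left(15 x^{2} - 6 x + 2\right) + 5 x^{3} - 3 x^{2} + 2 x + 5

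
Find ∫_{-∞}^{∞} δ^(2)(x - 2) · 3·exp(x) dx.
3 e^{2}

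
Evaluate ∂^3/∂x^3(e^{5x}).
125 e^{5 x}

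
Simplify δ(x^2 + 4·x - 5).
\frac{\delta(x + 5) + \delta(x - 1)}{6}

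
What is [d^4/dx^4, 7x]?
28\frac{d^{3}}{dx^{3}}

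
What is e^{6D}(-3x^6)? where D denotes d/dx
- 3 x^{6} - 108 x^{5} - 1620 x^{4} - 12960 x^{3} - 58320 x^{2} - 139968 x - 139968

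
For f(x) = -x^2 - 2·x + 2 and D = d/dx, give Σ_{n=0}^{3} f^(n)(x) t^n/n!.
- t^{2} - 2 t \left(x + 1\right) - x^{2} - 2 x + 2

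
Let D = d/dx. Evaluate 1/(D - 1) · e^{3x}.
\frac{e^{3 x}}{2}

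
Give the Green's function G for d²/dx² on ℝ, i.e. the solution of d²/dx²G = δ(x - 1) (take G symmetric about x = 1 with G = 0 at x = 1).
\frac{|x - 1|}{2}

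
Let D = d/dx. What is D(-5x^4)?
- 20 x^{3}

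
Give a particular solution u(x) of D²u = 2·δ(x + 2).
|x + 2|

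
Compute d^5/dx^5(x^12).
95040 x^{7}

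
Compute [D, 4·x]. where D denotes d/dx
4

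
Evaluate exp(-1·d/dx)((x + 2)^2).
x^{2} + 2 x + 1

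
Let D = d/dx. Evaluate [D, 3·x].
3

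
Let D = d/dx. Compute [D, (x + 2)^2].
2 x + 4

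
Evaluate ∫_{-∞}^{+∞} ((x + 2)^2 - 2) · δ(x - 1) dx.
7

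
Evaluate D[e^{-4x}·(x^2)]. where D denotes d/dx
2 x \left(1 - 2 x\right) e^{- 4 x}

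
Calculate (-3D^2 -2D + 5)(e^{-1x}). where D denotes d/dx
4 e^{- x}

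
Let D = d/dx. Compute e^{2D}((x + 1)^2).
x^{2} + 6 x + 9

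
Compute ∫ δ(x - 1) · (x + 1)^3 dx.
8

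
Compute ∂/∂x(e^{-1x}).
- e^{- x}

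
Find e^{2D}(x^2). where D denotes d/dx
x^{2} + 4 x + 4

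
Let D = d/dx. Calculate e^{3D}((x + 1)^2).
x^{2} + 8 x + 16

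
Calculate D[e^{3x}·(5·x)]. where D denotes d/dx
\left(15 x + 5\right) e^{3 x}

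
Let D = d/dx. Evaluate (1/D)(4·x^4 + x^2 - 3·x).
\frac{4 x^{5}}{5} + \frac{x^{3}}{3} - \frac{3 x^{2}}{2}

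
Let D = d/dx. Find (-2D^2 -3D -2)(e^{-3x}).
- 11 e^{- 3 x}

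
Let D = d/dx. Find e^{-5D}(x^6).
x^{6} - 30 x^{5} + 375 x^{4} - 2500 x^{3} + 9375 x^{2} - 18750 x + 15625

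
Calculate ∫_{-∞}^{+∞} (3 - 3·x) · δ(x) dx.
3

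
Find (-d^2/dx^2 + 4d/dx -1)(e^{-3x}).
- 22 e^{- 3 x}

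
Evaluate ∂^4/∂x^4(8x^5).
960 x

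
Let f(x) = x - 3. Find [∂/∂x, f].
1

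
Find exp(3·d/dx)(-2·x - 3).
- 2 x - 9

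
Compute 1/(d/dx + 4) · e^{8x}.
\frac{e^{8 x}}{12}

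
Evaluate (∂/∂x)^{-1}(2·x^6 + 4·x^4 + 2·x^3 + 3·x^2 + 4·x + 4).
\frac{2 x^{7}}{7} + \frac{4 x^{5}}{5} + \frac{x^{4}}{2} + x^{3} + 2 x^{2} + 4 x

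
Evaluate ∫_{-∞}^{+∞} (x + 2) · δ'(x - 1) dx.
-1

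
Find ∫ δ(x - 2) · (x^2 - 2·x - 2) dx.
-2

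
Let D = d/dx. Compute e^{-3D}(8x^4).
8 x^{4} - 96 x^{3} + 432 x^{2} - 864 x + 648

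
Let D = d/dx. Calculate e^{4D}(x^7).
x^{7} + 28 x^{6} + 336 x^{5} + 2240 x^{4} + 8960 x^{3} + 21504 x^{2} + 28672 x + 16384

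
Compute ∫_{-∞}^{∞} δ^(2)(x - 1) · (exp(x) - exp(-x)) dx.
2 \sinh{\left(1 \right)}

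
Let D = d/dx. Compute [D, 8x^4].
32 x^{3}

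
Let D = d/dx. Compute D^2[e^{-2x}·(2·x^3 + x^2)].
2 \left(4 x^{3} - 10 x^{2} + 2 x + 1\right) e^{- 2 x}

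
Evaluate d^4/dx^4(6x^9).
18144 x^{5}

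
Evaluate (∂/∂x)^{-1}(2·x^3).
\frac{x^{4}}{2}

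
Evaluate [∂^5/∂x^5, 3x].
15\frac{d^{4}}{dx^{4}}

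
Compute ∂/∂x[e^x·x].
\left(x + 1\right) e^{x}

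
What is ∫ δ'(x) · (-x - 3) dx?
1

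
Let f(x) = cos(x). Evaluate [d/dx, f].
- \sin{\left(x \right)}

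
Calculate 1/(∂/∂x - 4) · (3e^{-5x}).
- \frac{e^{- 5 x}}{3}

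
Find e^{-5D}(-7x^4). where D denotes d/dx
- 7 x^{4} + 140 x^{3} - 1050 x^{2} + 3500 x - 4375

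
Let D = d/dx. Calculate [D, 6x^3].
18 x^{2}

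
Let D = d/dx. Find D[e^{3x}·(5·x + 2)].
\left(15 x + 11\right) e^{3 x}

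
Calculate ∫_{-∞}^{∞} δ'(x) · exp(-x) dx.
1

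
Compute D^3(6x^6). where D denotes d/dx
720 x^{3}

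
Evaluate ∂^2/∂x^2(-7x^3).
- 42 x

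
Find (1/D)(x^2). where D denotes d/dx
\frac{x^{3}}{3}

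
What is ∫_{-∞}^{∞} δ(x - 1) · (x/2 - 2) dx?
- \frac{3}{2}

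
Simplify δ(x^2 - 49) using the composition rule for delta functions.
\frac{\delta(x - 7) + \delta(x + 7)}{14}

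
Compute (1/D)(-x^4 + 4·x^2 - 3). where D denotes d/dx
- \frac{x^{5}}{5} + \frac{4 x^{3}}{3} - 3 x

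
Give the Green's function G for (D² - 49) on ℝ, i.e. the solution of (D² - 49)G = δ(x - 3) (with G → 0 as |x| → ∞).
-\frac{e^{-7|x - 3|}}{14}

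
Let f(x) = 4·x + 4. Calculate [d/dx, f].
4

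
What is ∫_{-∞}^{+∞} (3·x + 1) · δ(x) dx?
1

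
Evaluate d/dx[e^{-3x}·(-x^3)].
3 x^{2} \left(x - 1\right) e^{- 3 x}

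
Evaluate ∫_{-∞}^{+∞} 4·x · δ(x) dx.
0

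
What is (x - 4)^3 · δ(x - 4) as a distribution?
0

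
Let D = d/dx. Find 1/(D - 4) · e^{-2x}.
- \frac{e^{- 2 x}}{6}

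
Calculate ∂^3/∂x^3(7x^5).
420 x^{2}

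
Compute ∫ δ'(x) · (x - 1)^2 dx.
2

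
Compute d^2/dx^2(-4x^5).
- 80 x^{3}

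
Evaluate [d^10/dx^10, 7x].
70\frac{d^{9}}{dx^{9}}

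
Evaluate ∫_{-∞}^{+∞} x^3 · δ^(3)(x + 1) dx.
-6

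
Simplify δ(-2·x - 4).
\frac{\delta(x + 2)}{2}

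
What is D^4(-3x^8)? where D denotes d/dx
- 5040 x^{4}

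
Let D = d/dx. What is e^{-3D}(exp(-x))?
e^{3 - x}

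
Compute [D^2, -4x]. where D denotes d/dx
-8D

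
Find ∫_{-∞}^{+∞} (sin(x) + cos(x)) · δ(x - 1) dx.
\cos{\left(1 \right)} + \sin{\left(1 \right)}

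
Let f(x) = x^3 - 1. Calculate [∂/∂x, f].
3 x^{2}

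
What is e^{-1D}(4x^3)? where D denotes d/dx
4 x^{3} - 12 x^{2} + 12 x - 4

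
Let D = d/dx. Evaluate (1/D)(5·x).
\frac{5 x^{2}}{2}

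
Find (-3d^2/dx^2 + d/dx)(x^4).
4 x^{2} \left(x - 9\right)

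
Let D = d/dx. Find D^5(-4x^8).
- 26880 x^{3}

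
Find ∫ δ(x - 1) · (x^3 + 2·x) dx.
3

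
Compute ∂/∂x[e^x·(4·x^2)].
4 x \left(x + 2\right) e^{x}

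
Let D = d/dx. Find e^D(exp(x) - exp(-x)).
2 \sinh{\left(x + 1 \right)}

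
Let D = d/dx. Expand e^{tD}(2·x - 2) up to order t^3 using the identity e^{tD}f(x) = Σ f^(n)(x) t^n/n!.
2 t + 2 x - 2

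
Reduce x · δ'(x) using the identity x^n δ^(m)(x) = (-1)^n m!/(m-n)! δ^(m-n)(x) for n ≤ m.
-\delta(x)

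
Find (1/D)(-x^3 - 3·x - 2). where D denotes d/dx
- \frac{x^{4}}{4} - \frac{3 x^{2}}{2} - 2 x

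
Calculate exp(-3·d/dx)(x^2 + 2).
x^{2} - 6 x + 11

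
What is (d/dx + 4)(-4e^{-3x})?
- 4 e^{- 3 x}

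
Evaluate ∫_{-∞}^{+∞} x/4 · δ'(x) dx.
- \frac{1}{4}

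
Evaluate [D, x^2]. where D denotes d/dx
2 x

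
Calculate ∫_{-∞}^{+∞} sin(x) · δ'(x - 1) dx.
- \cos{\left(1 \right)}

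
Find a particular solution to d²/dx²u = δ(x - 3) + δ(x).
\frac{|x - 3|}{2} + \frac{|x|}{2}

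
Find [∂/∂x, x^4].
4 x^{3}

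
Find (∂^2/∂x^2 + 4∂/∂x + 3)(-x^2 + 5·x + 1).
- 3 x^{2} + 7 x + 21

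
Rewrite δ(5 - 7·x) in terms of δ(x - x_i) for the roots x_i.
\frac{\delta(x - 5/7)}{7}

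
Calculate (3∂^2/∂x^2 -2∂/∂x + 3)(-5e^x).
- 20 e^{x}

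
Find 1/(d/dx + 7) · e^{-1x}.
\frac{e^{- x}}{6}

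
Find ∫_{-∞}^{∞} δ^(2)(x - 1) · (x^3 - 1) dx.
6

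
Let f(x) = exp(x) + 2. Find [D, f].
e^{x}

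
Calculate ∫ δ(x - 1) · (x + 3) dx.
4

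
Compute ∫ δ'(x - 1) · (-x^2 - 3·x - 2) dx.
5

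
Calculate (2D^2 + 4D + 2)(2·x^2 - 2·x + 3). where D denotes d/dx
4 x^{2} + 12 x + 6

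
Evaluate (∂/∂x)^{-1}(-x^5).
- \frac{x^{6}}{6}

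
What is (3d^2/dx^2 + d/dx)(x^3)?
3 x \left(x + 6\right)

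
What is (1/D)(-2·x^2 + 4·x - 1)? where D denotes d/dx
- \frac{2 x^{3}}{3} + 2 x^{2} - x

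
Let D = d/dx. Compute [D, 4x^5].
20 x^{4}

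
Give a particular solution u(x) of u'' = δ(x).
\frac{|x|}{2}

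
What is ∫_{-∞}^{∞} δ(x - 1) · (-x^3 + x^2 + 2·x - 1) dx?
1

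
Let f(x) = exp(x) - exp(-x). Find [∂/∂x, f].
2 \cosh{\left(x \right)}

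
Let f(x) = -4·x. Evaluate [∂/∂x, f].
-4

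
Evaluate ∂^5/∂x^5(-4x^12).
- 380160 x^{7}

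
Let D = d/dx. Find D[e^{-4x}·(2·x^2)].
4 x \left(1 - 2 x\right) e^{- 4 x}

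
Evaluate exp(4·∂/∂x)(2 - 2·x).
- 2 x - 6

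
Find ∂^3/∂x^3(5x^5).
300 x^{2}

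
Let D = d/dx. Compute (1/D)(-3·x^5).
- \frac{x^{6}}{2}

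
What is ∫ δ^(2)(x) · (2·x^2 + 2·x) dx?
4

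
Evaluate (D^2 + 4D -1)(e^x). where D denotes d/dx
4 e^{x}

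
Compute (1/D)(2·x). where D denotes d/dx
x^{2}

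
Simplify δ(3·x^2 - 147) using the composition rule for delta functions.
\frac{\delta(x - 7) + \delta(x + 7)}{42}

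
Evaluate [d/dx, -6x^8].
- 48 x^{7}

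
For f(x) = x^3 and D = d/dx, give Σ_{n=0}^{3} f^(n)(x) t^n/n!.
t^{3} + 3 t^{2} x + 3 t x^{2} + x^{3}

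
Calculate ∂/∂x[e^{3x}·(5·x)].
\left(15 x + 5\right) e^{3 x}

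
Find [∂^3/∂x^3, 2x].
6\frac{d^{2}}{dx^{2}}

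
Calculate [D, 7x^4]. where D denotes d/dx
28 x^{3}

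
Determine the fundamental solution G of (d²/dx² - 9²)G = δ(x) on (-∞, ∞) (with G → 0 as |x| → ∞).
-\frac{e^{-9|x|}}{18}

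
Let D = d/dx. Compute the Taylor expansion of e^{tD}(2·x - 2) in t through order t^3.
2 t + 2 x - 2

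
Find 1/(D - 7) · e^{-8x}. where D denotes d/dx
- \frac{e^{- 8 x}}{15}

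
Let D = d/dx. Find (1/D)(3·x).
\frac{3 x^{2}}{2}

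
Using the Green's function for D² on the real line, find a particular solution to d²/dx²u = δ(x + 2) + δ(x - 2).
\frac{|x + 2|}{2} + \frac{|x - 2|}{2}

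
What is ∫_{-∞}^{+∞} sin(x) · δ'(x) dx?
-1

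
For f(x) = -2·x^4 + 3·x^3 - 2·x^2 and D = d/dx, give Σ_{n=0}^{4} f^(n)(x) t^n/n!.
- 2 t^{4} - t^{3} \left(8 x - 3\right) - t^{2} \left(12 x^{2} - 9 x + 2\right) - t x \left(8 x^{2} - 9 x + 4\right) - 2 x^{4} + 3 x^{3} - 2 x^{2}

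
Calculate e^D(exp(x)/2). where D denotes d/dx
\frac{e^{x + 1}}{2}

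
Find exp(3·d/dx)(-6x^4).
- 6 x^{4} - 72 x^{3} - 324 x^{2} - 648 x - 486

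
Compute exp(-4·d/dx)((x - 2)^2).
x^{2} - 12 x + 36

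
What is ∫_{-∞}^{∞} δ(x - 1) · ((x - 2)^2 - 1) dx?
0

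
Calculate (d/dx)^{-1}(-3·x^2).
- x^{3}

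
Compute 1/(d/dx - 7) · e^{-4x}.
- \frac{e^{- 4 x}}{11}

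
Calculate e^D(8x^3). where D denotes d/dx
8 x^{3} + 24 x^{2} + 24 x + 8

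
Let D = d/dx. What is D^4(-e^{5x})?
- 625 e^{5 x}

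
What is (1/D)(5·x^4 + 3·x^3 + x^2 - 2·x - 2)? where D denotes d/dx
x^{5} + \frac{3 x^{4}}{4} + \frac{x^{3}}{3} - x^{2} - 2 x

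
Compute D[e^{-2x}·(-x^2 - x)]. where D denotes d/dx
\left(2 x^{2} - 1\right) e^{- 2 x}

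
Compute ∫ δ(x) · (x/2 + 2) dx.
2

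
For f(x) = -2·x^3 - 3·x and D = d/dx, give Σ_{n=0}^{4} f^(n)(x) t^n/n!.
- 2 t^{3} - 6 t^{2} x - 3 t \left(2 x^{2} + 1\right) - 2 x^{3} - 3 x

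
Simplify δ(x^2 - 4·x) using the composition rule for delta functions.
\frac{\delta(x - 4) + \delta(x)}{4}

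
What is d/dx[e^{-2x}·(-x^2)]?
2 x \left(x - 1\right) e^{- 2 x}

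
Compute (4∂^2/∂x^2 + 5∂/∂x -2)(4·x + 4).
12 - 8 x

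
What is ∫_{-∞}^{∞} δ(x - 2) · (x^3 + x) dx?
10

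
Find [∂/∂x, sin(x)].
\cos{\left(x \right)}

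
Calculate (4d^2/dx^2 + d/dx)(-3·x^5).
15 x^{3} \left(- x - 16\right)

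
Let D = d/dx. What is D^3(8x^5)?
480 x^{2}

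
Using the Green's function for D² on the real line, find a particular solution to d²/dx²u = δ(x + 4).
\frac{|x + 4|}{2}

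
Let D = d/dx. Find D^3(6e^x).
6 e^{x}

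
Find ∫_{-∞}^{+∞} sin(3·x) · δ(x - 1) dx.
\sin{\left(3 \right)}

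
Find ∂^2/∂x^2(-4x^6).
- 120 x^{4}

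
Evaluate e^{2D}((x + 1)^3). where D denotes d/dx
x^{3} + 9 x^{2} + 27 x + 27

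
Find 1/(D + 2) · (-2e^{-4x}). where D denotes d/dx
e^{- 4 x}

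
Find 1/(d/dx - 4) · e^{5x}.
e^{5 x}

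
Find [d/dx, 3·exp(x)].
3 e^{x}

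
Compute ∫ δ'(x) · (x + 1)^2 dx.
-2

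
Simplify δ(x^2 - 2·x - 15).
\frac{\delta(x + 3) + \delta(x - 5)}{8}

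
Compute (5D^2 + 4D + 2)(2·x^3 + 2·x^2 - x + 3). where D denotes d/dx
4 x^{3} + 28 x^{2} + 74 x + 22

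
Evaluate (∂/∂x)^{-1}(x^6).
\frac{x^{7}}{7}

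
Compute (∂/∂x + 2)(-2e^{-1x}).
- 2 e^{- x}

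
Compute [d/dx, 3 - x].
-1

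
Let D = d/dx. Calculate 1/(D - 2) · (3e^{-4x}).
- \frac{e^{- 4 x}}{2}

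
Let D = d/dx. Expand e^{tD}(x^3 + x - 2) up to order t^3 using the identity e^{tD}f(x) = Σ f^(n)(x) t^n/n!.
t^{3} + 3 t^{2} x + t \left(3 x^{2} + 1\right) + x^{3} + x - 2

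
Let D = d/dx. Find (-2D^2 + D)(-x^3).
3 x \left(4 - x\right)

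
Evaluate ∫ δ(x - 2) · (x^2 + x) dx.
6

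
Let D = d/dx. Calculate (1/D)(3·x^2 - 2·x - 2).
x^{3} - x^{2} - 2 x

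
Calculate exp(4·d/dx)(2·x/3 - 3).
\frac{2 x}{3} - \frac{1}{3}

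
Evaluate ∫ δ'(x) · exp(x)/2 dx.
- \frac{1}{2}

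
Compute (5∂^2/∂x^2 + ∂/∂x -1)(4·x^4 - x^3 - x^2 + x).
- 4 x^{4} + 17 x^{3} + 238 x^{2} - 33 x - 9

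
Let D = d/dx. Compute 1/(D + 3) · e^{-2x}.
e^{- 2 x}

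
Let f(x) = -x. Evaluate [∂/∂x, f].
-1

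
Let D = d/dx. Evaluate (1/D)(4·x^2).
\frac{4 x^{3}}{3}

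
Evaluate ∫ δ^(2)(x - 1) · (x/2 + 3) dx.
0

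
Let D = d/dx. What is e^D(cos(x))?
\cos{\left(x + 1 \right)}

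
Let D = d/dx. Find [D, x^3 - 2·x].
3 x^{2} - 2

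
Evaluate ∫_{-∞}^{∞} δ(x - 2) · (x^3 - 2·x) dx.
4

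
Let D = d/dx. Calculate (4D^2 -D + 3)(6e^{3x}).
216 e^{3 x}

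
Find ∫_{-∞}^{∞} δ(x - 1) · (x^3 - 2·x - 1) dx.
-2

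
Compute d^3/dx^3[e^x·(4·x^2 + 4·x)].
4 \left(x^{2} + 7 x + 9\right) e^{x}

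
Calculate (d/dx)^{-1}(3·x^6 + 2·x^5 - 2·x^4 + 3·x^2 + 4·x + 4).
\frac{3 x^{7}}{7} + \frac{x^{6}}{3} - \frac{2 x^{5}}{5} + x^{3} + 2 x^{2} + 4 x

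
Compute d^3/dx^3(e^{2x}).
8 e^{2 x}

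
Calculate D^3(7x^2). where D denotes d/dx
0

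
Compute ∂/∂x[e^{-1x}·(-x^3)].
x^{2} \left(x - 3\right) e^{- x}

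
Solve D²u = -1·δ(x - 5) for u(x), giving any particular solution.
-\frac{|x - 5|}{2}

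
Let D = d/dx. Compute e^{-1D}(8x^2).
8 x^{2} - 16 x + 8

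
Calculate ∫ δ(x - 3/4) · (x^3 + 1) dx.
\frac{91}{64}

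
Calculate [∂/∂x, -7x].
-7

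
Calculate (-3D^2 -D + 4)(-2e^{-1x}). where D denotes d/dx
- 4 e^{- x}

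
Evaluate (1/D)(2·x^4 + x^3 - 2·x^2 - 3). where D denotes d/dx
\frac{2 x^{5}}{5} + \frac{x^{4}}{4} - \frac{2 x^{3}}{3} - 3 x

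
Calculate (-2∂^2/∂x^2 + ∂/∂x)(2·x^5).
10 x^{3} \left(x - 8\right)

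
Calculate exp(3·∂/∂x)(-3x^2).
- 3 x^{2} - 18 x - 27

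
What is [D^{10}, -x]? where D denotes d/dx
-10D^{9}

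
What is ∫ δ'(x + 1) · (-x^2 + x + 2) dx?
-3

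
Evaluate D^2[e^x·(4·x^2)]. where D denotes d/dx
4 \left(x^{2} + 4 x + 2\right) e^{x}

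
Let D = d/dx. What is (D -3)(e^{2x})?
- e^{2 x}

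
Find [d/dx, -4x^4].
- 16 x^{3}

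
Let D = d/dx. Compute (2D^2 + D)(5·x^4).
20 x^{2} \left(x + 6\right)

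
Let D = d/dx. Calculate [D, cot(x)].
- \frac{1}{\sin^{2}{\left(x \right)}}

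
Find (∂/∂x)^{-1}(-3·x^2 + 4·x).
- x^{3} + 2 x^{2}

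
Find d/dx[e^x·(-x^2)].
x \left(- x - 2\right) e^{x}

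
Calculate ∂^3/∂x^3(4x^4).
96 x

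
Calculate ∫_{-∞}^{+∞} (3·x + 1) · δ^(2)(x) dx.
0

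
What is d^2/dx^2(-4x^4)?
- 48 x^{2}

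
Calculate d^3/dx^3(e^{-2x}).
- 8 e^{- 2 x}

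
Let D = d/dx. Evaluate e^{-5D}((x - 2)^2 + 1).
x^{2} - 14 x + 50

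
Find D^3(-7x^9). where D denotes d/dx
- 3528 x^{6}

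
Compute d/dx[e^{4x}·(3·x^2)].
6 x \left(2 x + 1\right) e^{4 x}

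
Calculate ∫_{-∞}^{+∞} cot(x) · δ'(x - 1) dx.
\frac{1}{\sin^{2}{\left(1 \right)}}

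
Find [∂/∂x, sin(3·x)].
3 \cos{\left(3 x \right)}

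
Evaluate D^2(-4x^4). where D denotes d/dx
- 48 x^{2}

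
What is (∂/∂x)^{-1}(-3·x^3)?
- \frac{3 x^{4}}{4}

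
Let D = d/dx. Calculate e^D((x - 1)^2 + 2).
x^{2} + 2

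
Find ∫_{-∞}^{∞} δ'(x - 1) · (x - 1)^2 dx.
0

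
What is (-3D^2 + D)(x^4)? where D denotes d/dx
4 x^{2} \left(x - 9\right)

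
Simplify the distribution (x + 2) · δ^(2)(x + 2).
-2\delta'(x + 2)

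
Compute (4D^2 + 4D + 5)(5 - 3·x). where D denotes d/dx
13 - 15 x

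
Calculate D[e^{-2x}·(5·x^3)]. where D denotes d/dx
x^{2} \left(15 - 10 x\right) e^{- 2 x}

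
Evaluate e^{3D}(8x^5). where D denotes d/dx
8 x^{5} + 120 x^{4} + 720 x^{3} + 2160 x^{2} + 3240 x + 1944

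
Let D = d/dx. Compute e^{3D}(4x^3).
4 x^{3} + 36 x^{2} + 108 x + 108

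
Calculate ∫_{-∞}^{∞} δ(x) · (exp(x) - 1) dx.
0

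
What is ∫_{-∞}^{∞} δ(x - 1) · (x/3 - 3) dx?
- \frac{8}{3}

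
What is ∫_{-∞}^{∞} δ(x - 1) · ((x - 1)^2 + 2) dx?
2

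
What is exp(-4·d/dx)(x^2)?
x^{2} - 8 x + 16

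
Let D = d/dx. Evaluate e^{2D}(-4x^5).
- 4 x^{5} - 40 x^{4} - 160 x^{3} - 320 x^{2} - 320 x - 128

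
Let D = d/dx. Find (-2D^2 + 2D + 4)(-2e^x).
- 8 e^{x}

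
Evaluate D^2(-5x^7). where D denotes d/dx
- 210 x^{5}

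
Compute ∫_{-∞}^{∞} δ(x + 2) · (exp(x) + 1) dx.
e^{-2} + 1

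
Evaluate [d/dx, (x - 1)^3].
3 \left(x - 1\right)^{2}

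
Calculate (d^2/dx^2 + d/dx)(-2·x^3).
6 x \left(- x - 2\right)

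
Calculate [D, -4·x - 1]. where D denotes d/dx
-4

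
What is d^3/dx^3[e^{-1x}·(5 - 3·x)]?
\left(3 x - 14\right) e^{- x}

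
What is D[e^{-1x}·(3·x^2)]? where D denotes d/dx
3 x \left(2 - x\right) e^{- x}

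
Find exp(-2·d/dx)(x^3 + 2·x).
x^{3} - 6 x^{2} + 14 x - 12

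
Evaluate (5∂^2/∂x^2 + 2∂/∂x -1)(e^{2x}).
23 e^{2 x}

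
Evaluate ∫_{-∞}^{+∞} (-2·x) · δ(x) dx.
0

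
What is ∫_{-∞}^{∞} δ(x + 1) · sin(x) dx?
- \sin{\left(1 \right)}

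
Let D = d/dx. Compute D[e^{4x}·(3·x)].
\left(12 x + 3\right) e^{4 x}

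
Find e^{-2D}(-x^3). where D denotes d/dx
- x^{3} + 6 x^{2} - 12 x + 8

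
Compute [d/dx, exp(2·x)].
2 e^{2 x}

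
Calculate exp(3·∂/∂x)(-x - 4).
- x - 7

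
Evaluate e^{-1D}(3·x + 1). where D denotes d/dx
3 x - 2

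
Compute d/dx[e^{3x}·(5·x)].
\left(15 x + 5\right) e^{3 x}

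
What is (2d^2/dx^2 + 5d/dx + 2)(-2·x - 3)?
- 4 x - 16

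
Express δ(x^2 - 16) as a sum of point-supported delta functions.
\frac{\delta(x + 4) + \delta(x - 4)}{8}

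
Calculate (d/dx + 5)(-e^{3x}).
- 8 e^{3 x}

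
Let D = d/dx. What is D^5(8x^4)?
0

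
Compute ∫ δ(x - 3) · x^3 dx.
27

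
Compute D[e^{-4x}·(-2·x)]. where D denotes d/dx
2 \left(4 x - 1\right) e^{- 4 x}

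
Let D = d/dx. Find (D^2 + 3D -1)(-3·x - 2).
3 x - 7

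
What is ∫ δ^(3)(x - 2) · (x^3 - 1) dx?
-6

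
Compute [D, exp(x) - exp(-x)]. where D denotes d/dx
2 \cosh{\left(x \right)}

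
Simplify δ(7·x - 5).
\frac{\delta(x - 5/7)}{7}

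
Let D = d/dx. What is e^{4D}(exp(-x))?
e^{- x - 4}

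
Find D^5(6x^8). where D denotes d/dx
40320 x^{3}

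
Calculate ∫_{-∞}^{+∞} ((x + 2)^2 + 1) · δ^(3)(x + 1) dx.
0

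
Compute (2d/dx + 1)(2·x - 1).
2 x + 3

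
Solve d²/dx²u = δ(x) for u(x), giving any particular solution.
\frac{|x|}{2}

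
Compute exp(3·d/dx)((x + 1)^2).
x^{2} + 8 x + 16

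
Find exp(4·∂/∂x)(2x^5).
2 x^{5} + 40 x^{4} + 320 x^{3} + 1280 x^{2} + 2560 x + 2048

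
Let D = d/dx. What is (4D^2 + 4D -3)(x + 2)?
- 3 x - 2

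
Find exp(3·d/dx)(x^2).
x^{2} + 6 x + 9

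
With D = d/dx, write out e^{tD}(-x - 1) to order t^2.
- t - x - 1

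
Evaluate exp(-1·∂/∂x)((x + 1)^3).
x^{3}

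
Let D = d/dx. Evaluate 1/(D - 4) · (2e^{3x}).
- 2 e^{3 x}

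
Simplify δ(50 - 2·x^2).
\frac{\delta(x - 5) + \delta(x + 5)}{20}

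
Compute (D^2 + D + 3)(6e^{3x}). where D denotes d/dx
90 e^{3 x}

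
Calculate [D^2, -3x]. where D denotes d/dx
-6D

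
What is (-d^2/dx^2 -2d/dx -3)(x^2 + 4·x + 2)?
- 3 x^{2} - 16 x - 16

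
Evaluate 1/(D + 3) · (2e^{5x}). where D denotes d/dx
\frac{e^{5 x}}{4}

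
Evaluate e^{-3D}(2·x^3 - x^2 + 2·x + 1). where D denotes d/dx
2 x^{3} - 19 x^{2} + 62 x - 68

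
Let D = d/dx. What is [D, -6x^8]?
- 48 x^{7}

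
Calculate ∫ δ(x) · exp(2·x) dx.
1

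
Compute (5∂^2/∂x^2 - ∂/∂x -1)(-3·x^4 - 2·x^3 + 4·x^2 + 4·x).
3 x^{4} + 14 x^{3} - 178 x^{2} - 72 x + 36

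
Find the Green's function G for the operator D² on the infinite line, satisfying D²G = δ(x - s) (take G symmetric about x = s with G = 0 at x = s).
\frac{|x - s|}{2}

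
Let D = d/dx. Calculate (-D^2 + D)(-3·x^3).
9 x \left(2 - x\right)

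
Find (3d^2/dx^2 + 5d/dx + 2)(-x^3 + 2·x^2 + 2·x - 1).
- 2 x^{3} - 11 x^{2} + 6 x + 20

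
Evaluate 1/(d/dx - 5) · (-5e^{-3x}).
\frac{5 e^{- 3 x}}{8}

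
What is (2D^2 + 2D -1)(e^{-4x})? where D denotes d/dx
23 e^{- 4 x}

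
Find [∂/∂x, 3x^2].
6 x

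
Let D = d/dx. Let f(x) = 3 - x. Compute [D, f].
-1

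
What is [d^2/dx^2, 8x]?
16\frac{d}{dx}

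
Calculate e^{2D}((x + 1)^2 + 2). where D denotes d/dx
x^{2} + 6 x + 11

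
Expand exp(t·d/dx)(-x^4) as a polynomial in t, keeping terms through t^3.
x \left(- 4 t^{3} - 6 t^{2} x - 4 t x^{2} - x^{3}\right)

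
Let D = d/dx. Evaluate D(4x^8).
32 x^{7}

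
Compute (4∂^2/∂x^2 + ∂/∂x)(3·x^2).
6 x + 24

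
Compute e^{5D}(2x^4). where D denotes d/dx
2 x^{4} + 40 x^{3} + 300 x^{2} + 1000 x + 1250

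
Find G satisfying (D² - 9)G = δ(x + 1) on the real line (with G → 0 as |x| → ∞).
-\frac{e^{-3|x + 1|}}{6}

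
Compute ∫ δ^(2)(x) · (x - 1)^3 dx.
-6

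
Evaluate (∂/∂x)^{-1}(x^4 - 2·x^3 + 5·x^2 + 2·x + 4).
\frac{x^{5}}{5} - \frac{x^{4}}{2} + \frac{5 x^{3}}{3} + x^{2} + 4 x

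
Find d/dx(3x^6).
18 x^{5}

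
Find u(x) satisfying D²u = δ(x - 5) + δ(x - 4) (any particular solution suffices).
\frac{|x - 5|}{2} + \frac{|x - 4|}{2}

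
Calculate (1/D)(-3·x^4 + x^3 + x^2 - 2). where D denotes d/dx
- \frac{3 x^{5}}{5} + \frac{x^{4}}{4} + \frac{x^{3}}{3} - 2 x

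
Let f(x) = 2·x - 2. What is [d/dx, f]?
2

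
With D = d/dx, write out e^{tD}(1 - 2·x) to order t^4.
- 2 t - 2 x + 1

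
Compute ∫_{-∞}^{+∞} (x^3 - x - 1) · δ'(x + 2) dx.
-11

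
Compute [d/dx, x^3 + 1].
3 x^{2}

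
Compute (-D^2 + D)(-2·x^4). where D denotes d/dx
8 x^{2} \left(3 - x\right)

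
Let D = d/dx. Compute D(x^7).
7 x^{6}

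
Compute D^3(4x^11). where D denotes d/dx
3960 x^{8}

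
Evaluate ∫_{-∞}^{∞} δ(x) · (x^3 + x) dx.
0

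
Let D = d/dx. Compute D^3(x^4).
24 x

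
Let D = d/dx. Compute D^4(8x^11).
63360 x^{7}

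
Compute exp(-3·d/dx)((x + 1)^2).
x^{2} - 4 x + 4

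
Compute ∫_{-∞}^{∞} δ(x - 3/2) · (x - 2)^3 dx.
- \frac{1}{8}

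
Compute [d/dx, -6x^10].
- 60 x^{9}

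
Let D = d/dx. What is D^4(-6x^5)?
- 720 x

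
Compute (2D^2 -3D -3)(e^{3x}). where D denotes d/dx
6 e^{3 x}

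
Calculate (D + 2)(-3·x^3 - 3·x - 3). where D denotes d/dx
- 6 x^{3} - 9 x^{2} - 6 x - 9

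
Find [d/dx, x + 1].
1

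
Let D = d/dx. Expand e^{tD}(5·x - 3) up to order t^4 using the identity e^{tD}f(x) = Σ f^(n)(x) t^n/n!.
5 t + 5 x - 3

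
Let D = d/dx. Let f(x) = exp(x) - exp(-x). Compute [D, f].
2 \cosh{\left(x \right)}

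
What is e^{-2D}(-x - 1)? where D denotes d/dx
1 - x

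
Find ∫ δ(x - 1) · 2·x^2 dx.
2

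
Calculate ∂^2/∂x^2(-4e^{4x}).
- 64 e^{4 x}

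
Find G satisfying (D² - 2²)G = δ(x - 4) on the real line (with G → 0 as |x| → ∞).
-\frac{e^{-2|x - 4|}}{4}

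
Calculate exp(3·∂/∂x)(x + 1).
x + 4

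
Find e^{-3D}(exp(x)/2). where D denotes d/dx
\frac{e^{x - 3}}{2}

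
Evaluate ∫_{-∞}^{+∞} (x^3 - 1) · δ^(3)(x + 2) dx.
-6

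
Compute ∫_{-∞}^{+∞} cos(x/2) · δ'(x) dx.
0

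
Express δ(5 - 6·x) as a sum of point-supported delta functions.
\frac{\delta(x - 5/6)}{6}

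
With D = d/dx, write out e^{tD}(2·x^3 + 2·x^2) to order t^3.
2 t^{3} + 2 t^{2} \left(3 x + 1\right) + 2 t x \left(3 x + 2\right) + 2 x^{3} + 2 x^{2}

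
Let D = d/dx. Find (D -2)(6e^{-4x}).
- 36 e^{- 4 x}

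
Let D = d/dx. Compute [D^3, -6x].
-18D^{2}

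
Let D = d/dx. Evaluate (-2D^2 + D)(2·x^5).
10 x^{3} \left(x - 8\right)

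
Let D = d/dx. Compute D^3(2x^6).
240 x^{3}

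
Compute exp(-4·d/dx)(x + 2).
x - 2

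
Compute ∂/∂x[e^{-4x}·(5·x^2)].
10 x \left(1 - 2 x\right) e^{- 4 x}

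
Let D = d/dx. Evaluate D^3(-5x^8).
- 1680 x^{5}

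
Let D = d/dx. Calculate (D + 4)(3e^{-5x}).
- 3 e^{- 5 x}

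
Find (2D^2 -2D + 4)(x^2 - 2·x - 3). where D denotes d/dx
4 x^{2} - 12 x - 4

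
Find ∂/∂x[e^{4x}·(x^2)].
2 x \left(2 x + 1\right) e^{4 x}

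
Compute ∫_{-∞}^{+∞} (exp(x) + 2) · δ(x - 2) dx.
2 + e^{2}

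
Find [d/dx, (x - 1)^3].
3 \left(x - 1\right)^{2}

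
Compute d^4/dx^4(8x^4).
192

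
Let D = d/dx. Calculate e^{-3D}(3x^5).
3 x^{5} - 45 x^{4} + 270 x^{3} - 810 x^{2} + 1215 x - 729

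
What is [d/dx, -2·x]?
-2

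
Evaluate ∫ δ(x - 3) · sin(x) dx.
\sin{\left(3 \right)}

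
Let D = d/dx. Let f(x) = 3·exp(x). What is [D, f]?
3 e^{x}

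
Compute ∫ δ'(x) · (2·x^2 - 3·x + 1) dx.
3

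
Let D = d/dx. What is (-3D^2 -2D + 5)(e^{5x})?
- 80 e^{5 x}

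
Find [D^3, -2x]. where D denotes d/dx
-6D^{2}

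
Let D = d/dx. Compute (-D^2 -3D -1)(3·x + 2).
- 3 x - 11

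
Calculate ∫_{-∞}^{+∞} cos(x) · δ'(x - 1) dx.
\sin{\left(1 \right)}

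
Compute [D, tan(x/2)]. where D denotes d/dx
\frac{1}{\cos{\left(x \right)} + 1}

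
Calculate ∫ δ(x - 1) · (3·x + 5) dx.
8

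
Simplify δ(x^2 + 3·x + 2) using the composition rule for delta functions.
\frac{\delta(x + 1) + \delta(x + 2)}{1}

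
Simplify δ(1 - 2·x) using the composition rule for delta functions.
\frac{\delta(x - 1/2)}{2}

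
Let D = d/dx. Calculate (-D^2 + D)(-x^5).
5 x^{3} \left(4 - x\right)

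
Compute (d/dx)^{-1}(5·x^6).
\frac{5 x^{7}}{7}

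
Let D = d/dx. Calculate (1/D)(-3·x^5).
- \frac{x^{6}}{2}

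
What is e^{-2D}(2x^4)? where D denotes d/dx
2 x^{4} - 16 x^{3} + 48 x^{2} - 64 x + 32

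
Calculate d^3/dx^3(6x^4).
144 x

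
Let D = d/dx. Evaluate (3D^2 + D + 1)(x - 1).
x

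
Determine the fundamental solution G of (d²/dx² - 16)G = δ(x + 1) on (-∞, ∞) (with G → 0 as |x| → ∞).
-\frac{e^{-4|x + 1|}}{8}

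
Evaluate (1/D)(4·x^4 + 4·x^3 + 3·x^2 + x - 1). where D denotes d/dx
\frac{4 x^{5}}{5} + x^{4} + x^{3} + \frac{x^{2}}{2} - x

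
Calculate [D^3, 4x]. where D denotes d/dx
12D^{2}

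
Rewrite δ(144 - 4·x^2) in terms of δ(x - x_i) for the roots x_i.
\frac{\delta(x - 6) + \delta(x + 6)}{48}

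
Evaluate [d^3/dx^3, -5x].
-15\frac{d^{2}}{dx^{2}}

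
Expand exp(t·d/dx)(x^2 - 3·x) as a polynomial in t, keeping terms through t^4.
t^{2} + t \left(2 x - 3\right) + x^{2} - 3 x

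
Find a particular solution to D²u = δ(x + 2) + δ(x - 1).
\frac{|x + 2|}{2} + \frac{|x - 1|}{2}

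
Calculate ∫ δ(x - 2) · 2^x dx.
4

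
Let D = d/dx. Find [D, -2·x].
-2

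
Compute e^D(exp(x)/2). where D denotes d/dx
\frac{e^{x + 1}}{2}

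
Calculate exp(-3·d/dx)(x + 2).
x - 1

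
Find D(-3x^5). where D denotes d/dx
- 15 x^{4}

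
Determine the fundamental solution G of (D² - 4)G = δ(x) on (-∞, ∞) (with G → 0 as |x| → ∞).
-\frac{e^{-2|x|}}{4}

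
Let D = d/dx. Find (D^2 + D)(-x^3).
3 x \left(- x - 2\right)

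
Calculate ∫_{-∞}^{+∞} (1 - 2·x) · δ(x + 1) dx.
3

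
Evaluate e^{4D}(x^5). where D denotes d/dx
x^{5} + 20 x^{4} + 160 x^{3} + 640 x^{2} + 1280 x + 1024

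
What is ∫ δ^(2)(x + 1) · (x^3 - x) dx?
-6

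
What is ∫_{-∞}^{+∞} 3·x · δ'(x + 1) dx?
-3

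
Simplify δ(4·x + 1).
\frac{\delta(x + 1/4)}{4}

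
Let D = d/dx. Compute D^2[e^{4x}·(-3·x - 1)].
\left(- 48 x - 40\right) e^{4 x}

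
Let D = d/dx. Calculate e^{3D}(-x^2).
- x^{2} - 6 x - 9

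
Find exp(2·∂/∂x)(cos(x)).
\cos{\left(x + 2 \right)}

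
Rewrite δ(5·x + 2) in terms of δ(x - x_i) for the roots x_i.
\frac{\delta(x + 2/5)}{5}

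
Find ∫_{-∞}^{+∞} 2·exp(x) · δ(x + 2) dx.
\frac{2}{e^{2}}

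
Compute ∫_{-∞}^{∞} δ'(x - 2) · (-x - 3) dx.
1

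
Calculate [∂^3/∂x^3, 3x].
9\frac{d^{2}}{dx^{2}}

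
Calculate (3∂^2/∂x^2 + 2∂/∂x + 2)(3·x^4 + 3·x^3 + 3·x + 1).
6 x^{4} + 30 x^{3} + 126 x^{2} + 60 x + 8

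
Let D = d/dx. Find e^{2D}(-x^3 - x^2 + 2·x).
- x^{3} - 7 x^{2} - 14 x - 8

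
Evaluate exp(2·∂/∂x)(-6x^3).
- 6 x^{3} - 36 x^{2} - 72 x - 48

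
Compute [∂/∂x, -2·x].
-2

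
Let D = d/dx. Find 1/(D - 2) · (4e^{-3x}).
- \frac{4 e^{- 3 x}}{5}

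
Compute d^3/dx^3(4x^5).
240 x^{2}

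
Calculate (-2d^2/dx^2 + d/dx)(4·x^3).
12 x \left(x - 4\right)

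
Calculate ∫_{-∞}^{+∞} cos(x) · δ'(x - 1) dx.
\sin{\left(1 \right)}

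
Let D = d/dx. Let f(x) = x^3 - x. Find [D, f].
3 x^{2} - 1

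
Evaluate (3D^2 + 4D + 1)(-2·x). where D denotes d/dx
- 2 x - 8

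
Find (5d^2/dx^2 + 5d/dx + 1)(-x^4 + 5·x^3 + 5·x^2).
- x^{4} - 15 x^{3} + 20 x^{2} + 200 x + 50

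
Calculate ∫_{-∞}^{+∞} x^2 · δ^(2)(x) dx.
2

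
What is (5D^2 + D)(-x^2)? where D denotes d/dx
- 2 x - 10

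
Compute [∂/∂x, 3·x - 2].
3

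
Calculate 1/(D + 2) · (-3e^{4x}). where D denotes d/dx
- \frac{e^{4 x}}{2}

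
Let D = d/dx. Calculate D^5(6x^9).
90720 x^{4}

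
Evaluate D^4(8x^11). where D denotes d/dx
63360 x^{7}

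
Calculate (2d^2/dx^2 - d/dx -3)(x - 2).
5 - 3 x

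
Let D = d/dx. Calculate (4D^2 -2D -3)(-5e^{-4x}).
- 345 e^{- 4 x}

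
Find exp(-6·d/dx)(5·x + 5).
5 x - 25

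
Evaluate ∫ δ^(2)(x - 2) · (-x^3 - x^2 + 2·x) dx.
-14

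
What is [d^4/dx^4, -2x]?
-8\frac{d^{3}}{dx^{3}}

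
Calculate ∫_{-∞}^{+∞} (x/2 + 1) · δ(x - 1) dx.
\frac{3}{2}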